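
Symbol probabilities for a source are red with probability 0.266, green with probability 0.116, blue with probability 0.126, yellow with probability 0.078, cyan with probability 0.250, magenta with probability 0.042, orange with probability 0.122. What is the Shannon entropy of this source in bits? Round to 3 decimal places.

2.595 bits

H = −Σ pᵢ log₂ pᵢ.
−0.266·log₂(0.266) = 0.5082
−0.116·log₂(0.116) = 0.3605
−0.126·log₂(0.126) = 0.3766
−0.078·log₂(0.078) = 0.2871
−0.250·log₂(0.250) = 0.5000
−0.042·log₂(0.042) = 0.1921
−0.122·log₂(0.122) = 0.3703
Sum ≈ 2.5947 → 2.595 bits.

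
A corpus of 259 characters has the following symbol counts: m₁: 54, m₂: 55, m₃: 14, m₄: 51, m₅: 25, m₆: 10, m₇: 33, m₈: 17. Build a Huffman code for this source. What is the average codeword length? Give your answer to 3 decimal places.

2.830 bits/symbol

Probabilities are the counts divided by 259.
Repeatedly combine the two least-probable nodes; the expected code length is the sum of the merged weights.
merge 10/259 + 2/37 → 24/259
merge 17/259 + 24/259 → 41/259
merge 25/259 + 33/259 → 58/259
merge 41/259 + 51/259 → 92/259
merge 54/259 + 55/259 → 109/259
merge 58/259 + 92/259 → 150/259
merge 109/259 + 150/259 → 1
L = 24/259 + 41/259 + 58/259 + 92/259 + 109/259 + 150/259 + 1 = 733/259 ≈ 2.830 bits/symbol.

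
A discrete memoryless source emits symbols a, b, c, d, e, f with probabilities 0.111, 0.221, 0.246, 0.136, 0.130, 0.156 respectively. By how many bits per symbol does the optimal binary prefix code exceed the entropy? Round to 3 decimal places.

Entropy H = −Σ p log₂ p ≈ 2.5233 bits.
Huffman merges: 111/1000+13/100→241/1000; 17/125+39/250→73/250; 221/1000+241/1000→231/500; 123/500+73/250→269/500; 231/500+269/500→1. L = 2533/1000 ≈ 2.5330.
L − H = 2.5330 − 2.5233 = 0.010 bits.

0.010 bits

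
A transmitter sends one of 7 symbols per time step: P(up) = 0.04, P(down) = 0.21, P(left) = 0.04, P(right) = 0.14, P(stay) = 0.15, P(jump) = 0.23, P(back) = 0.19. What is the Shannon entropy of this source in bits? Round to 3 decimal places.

H = −Σ pᵢ log₂ pᵢ.
−0.04·log₂(0.04) = 0.1858
−0.21·log₂(0.21) = 0.4728
−0.04·log₂(0.04) = 0.1858
−0.14·log₂(0.14) = 0.3971
−0.15·log₂(0.15) = 0.4105
−0.23·log₂(0.23) = 0.4877
−0.19·log₂(0.19) = 0.4552
Sum ≈ 2.5949 → 2.595 bits.

2.595 bits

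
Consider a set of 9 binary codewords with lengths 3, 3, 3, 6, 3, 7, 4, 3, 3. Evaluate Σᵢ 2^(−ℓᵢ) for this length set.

0.8359375

With common denominator 2^7 = 128: Σ 2^(−ℓᵢ) = 16/128 + 16/128 + 16/128 + 2/128 + 16/128 + 1/128 + 8/128 + 16/128 + 16/128 = 107/128 = 0.8359375.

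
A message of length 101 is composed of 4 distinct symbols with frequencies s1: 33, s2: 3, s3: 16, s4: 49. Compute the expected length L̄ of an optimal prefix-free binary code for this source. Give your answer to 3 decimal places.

Probabilities are the counts divided by 101.
Repeatedly combine the two least-probable nodes; the expected code length is the sum of the merged weights.
merge 3/101 + 16/101 → 19/101
merge 19/101 + 33/101 → 52/101
merge 49/101 + 52/101 → 1
L = 19/101 + 52/101 + 1 = 172/101 ≈ 1.703 bits/symbol.

1.703 bits/symbol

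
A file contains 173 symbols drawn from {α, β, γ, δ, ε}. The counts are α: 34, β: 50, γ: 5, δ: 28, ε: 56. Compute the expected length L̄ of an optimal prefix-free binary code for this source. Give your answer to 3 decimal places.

2.191 bits/symbol

Probabilities are the counts divided by 173.
Repeatedly combine the two least-probable nodes; the expected code length is the sum of the merged weights.
merge 5/173 + 28/173 → 33/173
merge 33/173 + 34/173 → 67/173
merge 50/173 + 56/173 → 106/173
merge 67/173 + 106/173 → 1
L = 33/173 + 67/173 + 106/173 + 1 = 379/173 ≈ 2.191 bits/symbol.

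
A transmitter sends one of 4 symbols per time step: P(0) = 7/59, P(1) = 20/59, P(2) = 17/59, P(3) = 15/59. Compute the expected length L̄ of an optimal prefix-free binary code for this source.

2 bits/symbol

Repeatedly combine the two least-probable nodes; the expected code length is the sum of the merged weights.
merge 7/59 + 15/59 → 22/59
merge 17/59 + 20/59 → 37/59
merge 22/59 + 37/59 → 1
L = 22/59 + 37/59 + 1 = 2 bits/symbol.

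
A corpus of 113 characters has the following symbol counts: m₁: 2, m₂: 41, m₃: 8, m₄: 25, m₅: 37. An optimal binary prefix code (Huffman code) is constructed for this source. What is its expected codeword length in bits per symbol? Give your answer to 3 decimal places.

Probabilities are the counts divided by 113.
Repeatedly combine the two least-probable nodes; the expected code length is the sum of the merged weights.
merge 2/113 + 8/113 → 10/113
merge 10/113 + 25/113 → 35/113
merge 35/113 + 37/113 → 72/113
merge 41/113 + 72/113 → 1
L = 10/113 + 35/113 + 72/113 + 1 = 230/113 ≈ 2.035 bits/symbol.

2.035 bits/symbol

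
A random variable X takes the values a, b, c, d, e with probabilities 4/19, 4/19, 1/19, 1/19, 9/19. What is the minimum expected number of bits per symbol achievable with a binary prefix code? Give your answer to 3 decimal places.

Repeatedly combine the two least-probable nodes; the expected code length is the sum of the merged weights.
merge 1/19 + 1/19 → 2/19
merge 2/19 + 4/19 → 6/19
merge 4/19 + 6/19 → 10/19
merge 9/19 + 10/19 → 1
L = 2/19 + 6/19 + 10/19 + 1 = 37/19 ≈ 1.947 bits/symbol.

1.947 bits/symbol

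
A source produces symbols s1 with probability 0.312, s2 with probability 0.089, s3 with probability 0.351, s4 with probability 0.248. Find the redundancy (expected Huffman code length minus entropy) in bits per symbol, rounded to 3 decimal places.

0.122 bits

Entropy H = −Σ p log₂ p ≈ 1.8639 bits.
Huffman merges: 89/1000+31/125→337/1000; 39/125+337/1000→649/1000; 351/1000+649/1000→1. L = 993/500 ≈ 1.9860.
L − H = 1.9860 − 1.8639 = 0.122 bits.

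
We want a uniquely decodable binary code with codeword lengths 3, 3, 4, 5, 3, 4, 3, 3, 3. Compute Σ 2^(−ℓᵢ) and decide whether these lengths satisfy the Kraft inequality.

With common denominator 2^5 = 32: Σ 2^(−ℓᵢ) = 4/32 + 4/32 + 2/32 + 1/32 + 4/32 + 2/32 + 4/32 + 4/32 + 4/32 = 29/32 = 0.90625.
Kraft's inequality requires Σ ≤ 1; here Σ = 0.90625 ≤ 1, so such a prefix code exists.

0.90625; yes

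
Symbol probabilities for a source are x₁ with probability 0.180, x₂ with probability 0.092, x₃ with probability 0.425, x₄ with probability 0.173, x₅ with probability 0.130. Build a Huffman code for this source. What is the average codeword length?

2.15 bits/symbol

Repeatedly combine the two least-probable nodes; the expected code length is the sum of the merged weights.
merge 23/250 + 13/100 → 111/500
merge 173/1000 + 9/50 → 353/1000
merge 111/500 + 353/1000 → 23/40
merge 17/40 + 23/40 → 1
L = 111/500 + 353/1000 + 23/40 + 1 = 43/20 = 2.15 bits/symbol.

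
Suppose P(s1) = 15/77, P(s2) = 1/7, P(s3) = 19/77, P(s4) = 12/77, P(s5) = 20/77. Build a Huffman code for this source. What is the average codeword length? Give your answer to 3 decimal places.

Repeatedly combine the two least-probable nodes; the expected code length is the sum of the merged weights.
merge 1/7 + 12/77 → 23/77
merge 15/77 + 19/77 → 34/77
merge 20/77 + 23/77 → 43/77
merge 34/77 + 43/77 → 1
L = 23/77 + 34/77 + 43/77 + 1 = 177/77 ≈ 2.299 bits/symbol.

2.299 bits/symbol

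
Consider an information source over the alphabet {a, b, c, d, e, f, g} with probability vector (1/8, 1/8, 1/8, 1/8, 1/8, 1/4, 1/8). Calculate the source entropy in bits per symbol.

Each probability is a power of 1/2, so log₂(1/p) is an integer.
H = Σ p·log₂(1/p) = 1/8·3 + 1/8·3 + 1/8·3 + 1/8·3 + 1/8·3 + 1/4·2 + 1/8·3 = 2.75 bits.

2.75 bits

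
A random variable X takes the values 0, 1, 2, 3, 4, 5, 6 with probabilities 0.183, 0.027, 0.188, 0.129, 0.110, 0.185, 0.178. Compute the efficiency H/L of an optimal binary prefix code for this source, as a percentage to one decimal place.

Entropy H = −Σ p log₂ p ≈ 2.6674 bits.
Huffman merges: 27/1000+11/100→137/1000; 129/1000+137/1000→133/500; 89/500+183/1000→361/1000; 37/200+47/250→373/1000; 133/500+361/1000→627/1000; 373/1000+627/1000→1. L = 691/250 ≈ 2.7640.
Efficiency = H/L = 2.6674/2.7640 = 96.5%.

96.5%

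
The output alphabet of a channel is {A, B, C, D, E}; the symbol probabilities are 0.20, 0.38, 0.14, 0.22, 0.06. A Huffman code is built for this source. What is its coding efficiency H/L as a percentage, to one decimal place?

96.2%

Entropy H = −Σ p log₂ p ≈ 2.1161 bits.
Huffman merges: 3/50+7/50→1/5; 1/5+1/5→2/5; 11/50+19/50→3/5; 2/5+3/5→1. L = 11/5 ≈ 2.2000.
Efficiency = H/L = 2.1161/2.2000 = 96.2%.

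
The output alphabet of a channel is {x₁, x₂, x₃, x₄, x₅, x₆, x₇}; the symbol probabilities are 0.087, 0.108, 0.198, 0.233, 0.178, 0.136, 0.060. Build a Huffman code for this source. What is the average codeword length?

2.716 bits/symbol

Repeatedly combine the two least-probable nodes; the expected code length is the sum of the merged weights.
merge 3/50 + 87/1000 → 147/1000
merge 27/250 + 17/125 → 61/250
merge 147/1000 + 89/500 → 13/40
merge 99/500 + 233/1000 → 431/1000
merge 61/250 + 13/40 → 569/1000
merge 431/1000 + 569/1000 → 1
L = 147/1000 + 61/250 + 13/40 + 431/1000 + 569/1000 + 1 = 679/250 = 2.716 bits/symbol.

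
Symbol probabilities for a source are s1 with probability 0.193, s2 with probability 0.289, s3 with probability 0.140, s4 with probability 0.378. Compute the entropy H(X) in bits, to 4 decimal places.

1.9033 bits

H = −Σ pᵢ log₂ pᵢ.
−0.193·log₂(0.193) = 0.4581
−0.289·log₂(0.289) = 0.5176
−0.140·log₂(0.140) = 0.3971
−0.378·log₂(0.378) = 0.5305
Sum ≈ 1.9033 → 1.9033 bits.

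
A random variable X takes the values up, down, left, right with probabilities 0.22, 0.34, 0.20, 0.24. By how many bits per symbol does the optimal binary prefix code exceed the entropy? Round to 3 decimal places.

0.032 bits

Entropy H = −Σ p log₂ p ≈ 1.9683 bits.
Huffman merges: 1/5+11/50→21/50; 6/25+17/50→29/50; 21/50+29/50→1. L = 2 ≈ 2.0000.
L − H = 2.0000 − 1.9683 = 0.032 bits.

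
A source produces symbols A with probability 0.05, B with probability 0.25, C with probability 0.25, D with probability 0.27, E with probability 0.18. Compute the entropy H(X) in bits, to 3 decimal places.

2.171 bits

H = −Σ pᵢ log₂ pᵢ.
−0.05·log₂(0.05) = 0.2161
−0.25·log₂(0.25) = 0.5000
−0.25·log₂(0.25) = 0.5000
−0.27·log₂(0.27) = 0.5100
−0.18·log₂(0.18) = 0.4453
Sum ≈ 2.1714 → 2.171 bits.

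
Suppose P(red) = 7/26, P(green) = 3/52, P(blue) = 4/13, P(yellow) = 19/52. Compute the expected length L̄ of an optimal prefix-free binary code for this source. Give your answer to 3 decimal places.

Repeatedly combine the two least-probable nodes; the expected code length is the sum of the merged weights.
merge 3/52 + 7/26 → 17/52
merge 4/13 + 17/52 → 33/52
merge 19/52 + 33/52 → 1
L = 17/52 + 33/52 + 1 = 51/26 ≈ 1.962 bits/symbol.

1.962 bits/symbol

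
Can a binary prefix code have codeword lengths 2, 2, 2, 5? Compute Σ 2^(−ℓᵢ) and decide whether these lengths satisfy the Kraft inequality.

With common denominator 2^5 = 32: Σ 2^(−ℓᵢ) = 8/32 + 8/32 + 8/32 + 1/32 = 25/32 = 0.78125.
Kraft's inequality requires Σ ≤ 1; here Σ = 0.78125 ≤ 1, so such a prefix code exists.

0.78125; yes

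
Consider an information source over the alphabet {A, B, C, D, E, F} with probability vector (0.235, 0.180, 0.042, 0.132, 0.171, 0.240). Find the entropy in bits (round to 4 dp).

2.4438 bits

H = −Σ pᵢ log₂ pᵢ.
−0.235·log₂(0.235) = 0.4910
−0.180·log₂(0.180) = 0.4453
−0.042·log₂(0.042) = 0.1921
−0.132·log₂(0.132) = 0.3856
−0.171·log₂(0.171) = 0.4357
−0.240·log₂(0.240) = 0.4941
Sum ≈ 2.4438 → 2.4438 bits.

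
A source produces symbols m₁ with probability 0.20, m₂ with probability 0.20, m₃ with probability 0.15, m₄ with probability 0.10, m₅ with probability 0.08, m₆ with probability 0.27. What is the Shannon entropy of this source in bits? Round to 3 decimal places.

H = −Σ pᵢ log₂ pᵢ.
−0.20·log₂(0.20) = 0.4644
−0.20·log₂(0.20) = 0.4644
−0.15·log₂(0.15) = 0.4105
−0.10·log₂(0.10) = 0.3322
−0.08·log₂(0.08) = 0.2915
−0.27·log₂(0.27) = 0.5100
Sum ≈ 2.4730 → 2.473 bits.

2.473 bits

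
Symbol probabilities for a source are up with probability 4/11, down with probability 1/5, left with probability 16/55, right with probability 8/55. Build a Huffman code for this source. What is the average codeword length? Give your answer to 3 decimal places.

Repeatedly combine the two least-probable nodes; the expected code length is the sum of the merged weights.
merge 8/55 + 1/5 → 19/55
merge 16/55 + 19/55 → 7/11
merge 4/11 + 7/11 → 1
L = 19/55 + 7/11 + 1 = 109/55 ≈ 1.982 bits/symbol.

1.982 bits/symbol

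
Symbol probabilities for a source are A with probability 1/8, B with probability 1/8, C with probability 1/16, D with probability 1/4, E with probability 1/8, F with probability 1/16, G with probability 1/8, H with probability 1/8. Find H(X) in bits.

Each probability is a power of 1/2, so log₂(1/p) is an integer.
H = Σ p·log₂(1/p) = 1/8·3 + 1/8·3 + 1/16·4 + 1/4·2 + 1/8·3 + 1/16·4 + 1/8·3 + 1/8·3 = 2.875 bits.

2.875 bits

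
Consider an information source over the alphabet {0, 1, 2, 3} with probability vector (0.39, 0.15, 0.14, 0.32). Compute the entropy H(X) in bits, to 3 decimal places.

1.863 bits

H = −Σ pᵢ log₂ pᵢ.
−0.39·log₂(0.39) = 0.5298
−0.15·log₂(0.15) = 0.4105
−0.14·log₂(0.14) = 0.3971
−0.32·log₂(0.32) = 0.5260
Sum ≈ 1.8635 → 1.863 bits.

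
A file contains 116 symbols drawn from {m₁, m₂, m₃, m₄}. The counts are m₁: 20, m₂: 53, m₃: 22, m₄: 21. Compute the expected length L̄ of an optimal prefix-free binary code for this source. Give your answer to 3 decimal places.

1.897 bits/symbol

Probabilities are the counts divided by 116.
Repeatedly combine the two least-probable nodes; the expected code length is the sum of the merged weights.
merge 5/29 + 21/116 → 41/116
merge 11/58 + 41/116 → 63/116
merge 53/116 + 63/116 → 1
L = 41/116 + 63/116 + 1 = 55/29 ≈ 1.897 bits/symbol.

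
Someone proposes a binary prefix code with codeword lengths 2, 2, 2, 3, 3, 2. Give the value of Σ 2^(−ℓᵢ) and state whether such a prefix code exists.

1.25; no

With common denominator 2^3 = 8: Σ 2^(−ℓᵢ) = 2/8 + 2/8 + 2/8 + 1/8 + 1/8 + 2/8 = 10/8 = 1.25.
Kraft's inequality requires Σ ≤ 1; here Σ = 1.25 > 1, so no such prefix code exists.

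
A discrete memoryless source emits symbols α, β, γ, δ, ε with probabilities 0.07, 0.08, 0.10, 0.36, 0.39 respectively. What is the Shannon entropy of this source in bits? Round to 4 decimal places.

H = −Σ pᵢ log₂ pᵢ.
−0.07·log₂(0.07) = 0.2686
−0.08·log₂(0.08) = 0.2915
−0.10·log₂(0.10) = 0.3322
−0.36·log₂(0.36) = 0.5306
−0.39·log₂(0.39) = 0.5298
Sum ≈ 1.9527 → 1.9527 bits.

1.9527 bits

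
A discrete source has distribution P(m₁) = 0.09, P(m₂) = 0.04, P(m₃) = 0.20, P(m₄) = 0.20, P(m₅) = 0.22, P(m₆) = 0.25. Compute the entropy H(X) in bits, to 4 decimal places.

2.4078 bits

H = −Σ pᵢ log₂ pᵢ.
−0.09·log₂(0.09) = 0.3127
−0.04·log₂(0.04) = 0.1858
−0.20·log₂(0.20) = 0.4644
−0.20·log₂(0.20) = 0.4644
−0.22·log₂(0.22) = 0.4806
−0.25·log₂(0.25) = 0.5000
Sum ≈ 2.4078 → 2.4078 bits.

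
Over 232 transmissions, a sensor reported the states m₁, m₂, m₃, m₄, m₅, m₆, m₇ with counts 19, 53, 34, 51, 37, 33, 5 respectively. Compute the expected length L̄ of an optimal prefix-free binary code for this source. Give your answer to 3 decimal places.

2.655 bits/symbol

Probabilities are the counts divided by 232.
Repeatedly combine the two least-probable nodes; the expected code length is the sum of the merged weights.
merge 5/232 + 19/232 → 3/29
merge 3/29 + 33/232 → 57/232
merge 17/116 + 37/232 → 71/232
merge 51/232 + 53/232 → 13/29
merge 57/232 + 71/232 → 16/29
merge 13/29 + 16/29 → 1
L = 3/29 + 57/232 + 71/232 + 13/29 + 16/29 + 1 = 77/29 ≈ 2.655 bits/symbol.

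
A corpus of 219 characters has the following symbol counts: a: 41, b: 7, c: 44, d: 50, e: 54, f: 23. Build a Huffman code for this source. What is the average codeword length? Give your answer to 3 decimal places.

2.461 bits/symbol

Probabilities are the counts divided by 219.
Repeatedly combine the two least-probable nodes; the expected code length is the sum of the merged weights.
merge 7/219 + 23/219 → 10/73
merge 10/73 + 41/219 → 71/219
merge 44/219 + 50/219 → 94/219
merge 18/73 + 71/219 → 125/219
merge 94/219 + 125/219 → 1
L = 10/73 + 71/219 + 94/219 + 125/219 + 1 = 539/219 ≈ 2.461 bits/symbol.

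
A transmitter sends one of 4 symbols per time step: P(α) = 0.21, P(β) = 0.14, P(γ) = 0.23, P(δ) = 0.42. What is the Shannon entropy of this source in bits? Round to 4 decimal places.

1.8832 bits

H = −Σ pᵢ log₂ pᵢ.
−0.21·log₂(0.21) = 0.4728
−0.14·log₂(0.14) = 0.3971
−0.23·log₂(0.23) = 0.4877
−0.42·log₂(0.42) = 0.5256
Sum ≈ 1.8832 → 1.8832 bits.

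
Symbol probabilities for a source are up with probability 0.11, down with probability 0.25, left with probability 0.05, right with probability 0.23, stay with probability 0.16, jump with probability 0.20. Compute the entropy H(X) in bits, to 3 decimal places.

H = −Σ pᵢ log₂ pᵢ.
−0.11·log₂(0.11) = 0.3503
−0.25·log₂(0.25) = 0.5000
−0.05·log₂(0.05) = 0.2161
−0.23·log₂(0.23) = 0.4877
−0.16·log₂(0.16) = 0.4230
−0.20·log₂(0.20) = 0.4644
Sum ≈ 2.4415 → 2.441 bits.

2.441 bits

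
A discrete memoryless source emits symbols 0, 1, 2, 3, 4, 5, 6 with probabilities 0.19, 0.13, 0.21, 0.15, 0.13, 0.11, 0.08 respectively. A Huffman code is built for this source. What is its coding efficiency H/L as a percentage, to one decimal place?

Entropy H = −Σ p log₂ p ≈ 2.7457 bits.
Huffman merges: 2/25+11/100→19/100; 13/100+13/100→13/50; 3/20+19/100→17/50; 19/100+21/100→2/5; 13/50+17/50→3/5; 2/5+3/5→1. L = 279/100 ≈ 2.7900.
Efficiency = H/L = 2.7457/2.7900 = 98.4%.

98.4%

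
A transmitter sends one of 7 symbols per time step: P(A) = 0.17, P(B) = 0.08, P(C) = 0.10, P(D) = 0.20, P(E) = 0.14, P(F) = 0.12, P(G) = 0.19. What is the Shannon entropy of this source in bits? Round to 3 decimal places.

2.742 bits

H = −Σ pᵢ log₂ pᵢ.
−0.17·log₂(0.17) = 0.4346
−0.08·log₂(0.08) = 0.2915
−0.10·log₂(0.10) = 0.3322
−0.20·log₂(0.20) = 0.4644
−0.14·log₂(0.14) = 0.3971
−0.12·log₂(0.12) = 0.3671
−0.19·log₂(0.19) = 0.4552
Sum ≈ 2.7421 → 2.742 bits.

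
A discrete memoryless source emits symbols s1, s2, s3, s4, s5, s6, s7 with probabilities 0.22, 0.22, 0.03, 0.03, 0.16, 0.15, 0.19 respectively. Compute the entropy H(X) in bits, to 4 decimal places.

H = −Σ pᵢ log₂ pᵢ.
−0.22·log₂(0.22) = 0.4806
−0.22·log₂(0.22) = 0.4806
−0.03·log₂(0.03) = 0.1518
−0.03·log₂(0.03) = 0.1518
−0.16·log₂(0.16) = 0.4230
−0.15·log₂(0.15) = 0.4105
−0.19·log₂(0.19) = 0.4552
Sum ≈ 2.5535 → 2.5535 bits.

2.5535 bits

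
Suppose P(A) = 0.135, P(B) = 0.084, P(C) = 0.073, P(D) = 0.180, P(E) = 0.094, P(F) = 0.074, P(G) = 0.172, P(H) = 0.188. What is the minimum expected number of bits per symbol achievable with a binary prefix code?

Repeatedly combine the two least-probable nodes; the expected code length is the sum of the merged weights.
merge 73/1000 + 37/500 → 147/1000
merge 21/250 + 47/500 → 89/500
merge 27/200 + 147/1000 → 141/500
merge 43/250 + 89/500 → 7/20
merge 9/50 + 47/250 → 46/125
merge 141/500 + 7/20 → 79/125
merge 46/125 + 79/125 → 1
L = 147/1000 + 89/500 + 141/500 + 7/20 + 46/125 + 79/125 + 1 = 2957/1000 = 2.957 bits/symbol.

2.957 bits/symbol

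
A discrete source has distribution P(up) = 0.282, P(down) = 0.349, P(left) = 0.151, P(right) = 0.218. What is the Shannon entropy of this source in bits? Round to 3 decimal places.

H = −Σ pᵢ log₂ pᵢ.
−0.282·log₂(0.282) = 0.5150
−0.349·log₂(0.349) = 0.5300
−0.151·log₂(0.151) = 0.4118
−0.218·log₂(0.218) = 0.4791
Sum ≈ 1.9359 → 1.936 bits.

1.936 bits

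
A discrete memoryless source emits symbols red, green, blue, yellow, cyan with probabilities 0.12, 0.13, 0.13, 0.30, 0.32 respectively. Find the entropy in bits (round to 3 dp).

2.179 bits

H = −Σ pᵢ log₂ pᵢ.
−0.12·log₂(0.12) = 0.3671
−0.13·log₂(0.13) = 0.3826
−0.13·log₂(0.13) = 0.3826
−0.30·log₂(0.30) = 0.5211
−0.32·log₂(0.32) = 0.5260
Sum ≈ 2.1795 → 2.179 bits.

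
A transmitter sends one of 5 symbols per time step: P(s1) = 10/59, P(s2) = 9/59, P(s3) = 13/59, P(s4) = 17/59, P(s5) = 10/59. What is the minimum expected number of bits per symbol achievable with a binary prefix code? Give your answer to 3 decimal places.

Repeatedly combine the two least-probable nodes; the expected code length is the sum of the merged weights.
merge 9/59 + 10/59 → 19/59
merge 10/59 + 13/59 → 23/59
merge 17/59 + 19/59 → 36/59
merge 23/59 + 36/59 → 1
L = 19/59 + 23/59 + 36/59 + 1 = 137/59 ≈ 2.322 bits/symbol.

2.322 bits/symbol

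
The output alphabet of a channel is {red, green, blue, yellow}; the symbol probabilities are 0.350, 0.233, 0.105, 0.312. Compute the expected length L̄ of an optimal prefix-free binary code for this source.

Repeatedly combine the two least-probable nodes; the expected code length is the sum of the merged weights.
merge 21/200 + 233/1000 → 169/500
merge 39/125 + 169/500 → 13/20
merge 7/20 + 13/20 → 1
L = 169/500 + 13/20 + 1 = 497/250 = 1.988 bits/symbol.

1.988 bits/symbol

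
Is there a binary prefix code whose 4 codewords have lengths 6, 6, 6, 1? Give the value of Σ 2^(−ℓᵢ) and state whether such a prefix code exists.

0.546875; yes

With common denominator 2^6 = 64: Σ 2^(−ℓᵢ) = 1/64 + 1/64 + 1/64 + 32/64 = 35/64 = 0.546875.
Kraft's inequality requires Σ ≤ 1; here Σ = 0.546875 ≤ 1, so such a prefix code exists.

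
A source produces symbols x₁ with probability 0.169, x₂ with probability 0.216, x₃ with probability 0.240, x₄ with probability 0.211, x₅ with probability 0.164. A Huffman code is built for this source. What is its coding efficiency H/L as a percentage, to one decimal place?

Entropy H = −Σ p log₂ p ≈ 2.3065 bits.
Huffman merges: 41/250+169/1000→333/1000; 211/1000+27/125→427/1000; 6/25+333/1000→573/1000; 427/1000+573/1000→1. L = 2333/1000 ≈ 2.3330.
Efficiency = H/L = 2.3065/2.3330 = 98.9%.

98.9%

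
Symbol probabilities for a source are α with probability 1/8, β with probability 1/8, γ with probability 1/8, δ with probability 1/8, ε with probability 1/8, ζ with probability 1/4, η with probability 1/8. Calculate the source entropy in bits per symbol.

2.75 bits

Each probability is a power of 1/2, so log₂(1/p) is an integer.
H = Σ p·log₂(1/p) = 1/8·3 + 1/8·3 + 1/8·3 + 1/8·3 + 1/8·3 + 1/4·2 + 1/8·3 = 2.75 bits.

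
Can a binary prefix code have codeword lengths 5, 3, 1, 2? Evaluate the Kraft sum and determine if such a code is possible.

0.90625; yes

With common denominator 2^5 = 32: Σ 2^(−ℓᵢ) = 1/32 + 4/32 + 16/32 + 8/32 = 29/32 = 0.90625.
Kraft's inequality requires Σ ≤ 1; here Σ = 0.90625 ≤ 1, so such a prefix code exists.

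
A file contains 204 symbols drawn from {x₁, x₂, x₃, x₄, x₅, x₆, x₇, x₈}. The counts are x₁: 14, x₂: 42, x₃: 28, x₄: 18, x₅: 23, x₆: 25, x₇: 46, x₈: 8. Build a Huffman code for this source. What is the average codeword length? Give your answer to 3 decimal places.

2.873 bits/symbol

Probabilities are the counts divided by 204.
Repeatedly combine the two least-probable nodes; the expected code length is the sum of the merged weights.
merge 2/51 + 7/102 → 11/102
merge 3/34 + 11/102 → 10/51
merge 23/204 + 25/204 → 4/17
merge 7/51 + 10/51 → 1/3
merge 7/34 + 23/102 → 22/51
merge 4/17 + 1/3 → 29/51
merge 22/51 + 29/51 → 1
L = 11/102 + 10/51 + 4/17 + 1/3 + 22/51 + 29/51 + 1 = 293/102 ≈ 2.873 bits/symbol.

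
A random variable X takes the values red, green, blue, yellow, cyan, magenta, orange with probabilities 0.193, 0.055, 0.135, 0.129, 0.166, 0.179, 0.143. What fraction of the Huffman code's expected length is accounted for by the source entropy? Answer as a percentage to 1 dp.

Entropy H = −Σ p log₂ p ≈ 2.7349 bits.
Huffman merges: 11/200+129/1000→23/125; 27/200+143/1000→139/500; 83/500+179/1000→69/200; 23/125+193/1000→377/1000; 139/500+69/200→623/1000; 377/1000+623/1000→1. L = 2807/1000 ≈ 2.8070.
Efficiency = H/L = 2.7349/2.8070 = 97.4%.

97.4%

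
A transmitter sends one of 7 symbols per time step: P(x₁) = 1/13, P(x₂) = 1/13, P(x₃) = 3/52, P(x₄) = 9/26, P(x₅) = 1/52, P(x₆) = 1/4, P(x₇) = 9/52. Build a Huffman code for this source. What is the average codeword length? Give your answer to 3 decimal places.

Repeatedly combine the two least-probable nodes; the expected code length is the sum of the merged weights.
merge 1/52 + 3/52 → 1/13
merge 1/13 + 1/13 → 2/13
merge 1/13 + 2/13 → 3/13
merge 9/52 + 3/13 → 21/52
merge 1/4 + 9/26 → 31/52
merge 21/52 + 31/52 → 1
L = 1/13 + 2/13 + 3/13 + 21/52 + 31/52 + 1 = 32/13 ≈ 2.462 bits/symbol.

2.462 bits/symbol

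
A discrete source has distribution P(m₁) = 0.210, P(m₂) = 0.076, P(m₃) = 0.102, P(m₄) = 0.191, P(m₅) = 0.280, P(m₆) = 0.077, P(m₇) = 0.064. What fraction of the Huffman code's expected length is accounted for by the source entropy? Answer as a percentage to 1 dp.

98.6%

Entropy H = −Σ p log₂ p ≈ 2.6003 bits.
Huffman merges: 8/125+19/250→7/50; 77/1000+51/500→179/1000; 7/50+179/1000→319/1000; 191/1000+21/100→401/1000; 7/25+319/1000→599/1000; 401/1000+599/1000→1. L = 1319/500 ≈ 2.6380.
Efficiency = H/L = 2.6003/2.6380 = 98.6%.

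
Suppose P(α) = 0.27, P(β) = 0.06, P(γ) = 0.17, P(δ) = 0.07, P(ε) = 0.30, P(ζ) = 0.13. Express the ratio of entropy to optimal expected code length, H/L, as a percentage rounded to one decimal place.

Entropy H = −Σ p log₂ p ≈ 2.3604 bits.
Huffman merges: 3/50+7/100→13/100; 13/100+13/100→13/50; 17/100+13/50→43/100; 27/100+3/10→57/100; 43/100+57/100→1. L = 239/100 ≈ 2.3900.
Efficiency = H/L = 2.3604/2.3900 = 98.8%.

98.8%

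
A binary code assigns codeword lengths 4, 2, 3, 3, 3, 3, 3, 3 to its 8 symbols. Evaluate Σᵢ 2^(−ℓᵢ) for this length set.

With common denominator 2^4 = 16: Σ 2^(−ℓᵢ) = 1/16 + 4/16 + 2/16 + 2/16 + 2/16 + 2/16 + 2/16 + 2/16 = 17/16 = 1.0625.

1.0625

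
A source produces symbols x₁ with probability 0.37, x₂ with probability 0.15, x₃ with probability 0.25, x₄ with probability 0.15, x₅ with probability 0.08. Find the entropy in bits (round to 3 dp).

2.143 bits

H = −Σ pᵢ log₂ pᵢ.
−0.37·log₂(0.37) = 0.5307
−0.15·log₂(0.15) = 0.4105
−0.25·log₂(0.25) = 0.5000
−0.15·log₂(0.15) = 0.4105
−0.08·log₂(0.08) = 0.2915
Sum ≈ 2.1433 → 2.143 bits.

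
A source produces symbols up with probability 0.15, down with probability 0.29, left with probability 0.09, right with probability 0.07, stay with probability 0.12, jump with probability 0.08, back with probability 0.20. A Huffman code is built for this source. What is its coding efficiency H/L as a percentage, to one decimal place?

Entropy H = −Σ p log₂ p ≈ 2.6326 bits.
Huffman merges: 7/100+2/25→3/20; 9/100+3/25→21/100; 3/20+3/20→3/10; 1/5+21/100→41/100; 29/100+3/10→59/100; 41/100+59/100→1. L = 133/50 ≈ 2.6600.
Efficiency = H/L = 2.6326/2.6600 = 99.0%.

99.0%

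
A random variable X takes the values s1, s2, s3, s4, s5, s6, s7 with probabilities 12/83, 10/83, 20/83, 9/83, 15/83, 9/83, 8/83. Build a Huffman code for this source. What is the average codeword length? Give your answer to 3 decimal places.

2.759 bits/symbol

Repeatedly combine the two least-probable nodes; the expected code length is the sum of the merged weights.
merge 8/83 + 9/83 → 17/83
merge 9/83 + 10/83 → 19/83
merge 12/83 + 15/83 → 27/83
merge 17/83 + 19/83 → 36/83
merge 20/83 + 27/83 → 47/83
merge 36/83 + 47/83 → 1
L = 17/83 + 19/83 + 27/83 + 36/83 + 47/83 + 1 = 229/83 ≈ 2.759 bits/symbol.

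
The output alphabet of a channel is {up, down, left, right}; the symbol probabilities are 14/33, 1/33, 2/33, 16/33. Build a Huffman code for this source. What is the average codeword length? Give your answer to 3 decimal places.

Repeatedly combine the two least-probable nodes; the expected code length is the sum of the merged weights.
merge 1/33 + 2/33 → 1/11
merge 1/11 + 14/33 → 17/33
merge 16/33 + 17/33 → 1
L = 1/11 + 17/33 + 1 = 53/33 ≈ 1.606 bits/symbol.

1.606 bits/symbol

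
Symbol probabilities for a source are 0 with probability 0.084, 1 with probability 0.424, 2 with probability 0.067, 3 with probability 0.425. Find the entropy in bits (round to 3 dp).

H = −Σ pᵢ log₂ pᵢ.
−0.084·log₂(0.084) = 0.3002
−0.424·log₂(0.424) = 0.5249
−0.067·log₂(0.067) = 0.2613
−0.425·log₂(0.425) = 0.5246
Sum ≈ 1.6110 → 1.611 bits.

1.611 bits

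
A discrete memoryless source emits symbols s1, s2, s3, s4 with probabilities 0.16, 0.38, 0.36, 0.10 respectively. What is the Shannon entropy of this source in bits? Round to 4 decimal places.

H = −Σ pᵢ log₂ pᵢ.
−0.16·log₂(0.16) = 0.4230
−0.38·log₂(0.38) = 0.5305
−0.36·log₂(0.36) = 0.5306
−0.10·log₂(0.10) = 0.3322
Sum ≈ 1.8163 → 1.8163 bits.

1.8163 bits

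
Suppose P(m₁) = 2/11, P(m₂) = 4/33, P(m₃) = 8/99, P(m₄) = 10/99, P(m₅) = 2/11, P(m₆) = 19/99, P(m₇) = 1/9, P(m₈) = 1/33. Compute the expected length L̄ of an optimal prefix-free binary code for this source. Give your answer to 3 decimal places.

Repeatedly combine the two least-probable nodes; the expected code length is the sum of the merged weights.
merge 1/33 + 8/99 → 1/9
merge 10/99 + 1/9 → 7/33
merge 1/9 + 4/33 → 23/99
merge 2/11 + 2/11 → 4/11
merge 19/99 + 7/33 → 40/99
merge 23/99 + 4/11 → 59/99
merge 40/99 + 59/99 → 1
L = 1/9 + 7/33 + 23/99 + 4/11 + 40/99 + 59/99 + 1 = 289/99 ≈ 2.919 bits/symbol.

2.919 bits/symbol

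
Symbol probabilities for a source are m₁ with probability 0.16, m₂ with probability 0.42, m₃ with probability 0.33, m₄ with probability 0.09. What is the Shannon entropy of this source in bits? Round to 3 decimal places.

H = −Σ pᵢ log₂ pᵢ.
−0.16·log₂(0.16) = 0.4230
−0.42·log₂(0.42) = 0.5256
−0.33·log₂(0.33) = 0.5278
−0.09·log₂(0.09) = 0.3127
Sum ≈ 1.7891 → 1.789 bits.

1.789 bits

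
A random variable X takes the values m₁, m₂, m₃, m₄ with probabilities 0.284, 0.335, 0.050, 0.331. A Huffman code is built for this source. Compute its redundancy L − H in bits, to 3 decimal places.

Entropy H = −Σ p log₂ p ≈ 1.7884 bits.
Huffman merges: 1/20+71/250→167/500; 331/1000+167/500→133/200; 67/200+133/200→1. L = 1999/1000 ≈ 1.9990.
L − H = 1.9990 − 1.7884 = 0.211 bits.

0.211 bits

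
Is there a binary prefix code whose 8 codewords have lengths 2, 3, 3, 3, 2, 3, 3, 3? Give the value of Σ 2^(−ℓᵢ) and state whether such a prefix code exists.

With common denominator 2^3 = 8: Σ 2^(−ℓᵢ) = 2/8 + 1/8 + 1/8 + 1/8 + 2/8 + 1/8 + 1/8 + 1/8 = 10/8 = 1.25.
Kraft's inequality requires Σ ≤ 1; here Σ = 1.25 > 1, so no such prefix code exists.

1.25; no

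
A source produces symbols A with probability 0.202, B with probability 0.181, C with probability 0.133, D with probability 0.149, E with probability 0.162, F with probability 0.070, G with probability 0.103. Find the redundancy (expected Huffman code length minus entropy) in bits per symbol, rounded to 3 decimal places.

0.049 bits

Entropy H = −Σ p log₂ p ≈ 2.7405 bits.
Huffman merges: 7/100+103/1000→173/1000; 133/1000+149/1000→141/500; 81/500+173/1000→67/200; 181/1000+101/500→383/1000; 141/500+67/200→617/1000; 383/1000+617/1000→1. L = 279/100 ≈ 2.7900.
L − H = 2.7900 − 2.7405 = 0.049 bits.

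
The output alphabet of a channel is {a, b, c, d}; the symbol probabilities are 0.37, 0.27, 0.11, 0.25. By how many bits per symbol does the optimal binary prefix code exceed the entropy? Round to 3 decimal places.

Entropy H = −Σ p log₂ p ≈ 1.8910 bits.
Huffman merges: 11/100+1/4→9/25; 27/100+9/25→63/100; 37/100+63/100→1. L = 199/100 ≈ 1.9900.
L − H = 1.9900 − 1.8910 = 0.099 bits.

0.099 bits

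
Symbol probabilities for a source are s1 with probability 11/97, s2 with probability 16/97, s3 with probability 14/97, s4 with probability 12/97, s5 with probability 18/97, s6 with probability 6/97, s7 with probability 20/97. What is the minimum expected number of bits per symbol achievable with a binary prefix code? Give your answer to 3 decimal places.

2.784 bits/symbol

Repeatedly combine the two least-probable nodes; the expected code length is the sum of the merged weights.
merge 6/97 + 11/97 → 17/97
merge 12/97 + 14/97 → 26/97
merge 16/97 + 17/97 → 33/97
merge 18/97 + 20/97 → 38/97
merge 26/97 + 33/97 → 59/97
merge 38/97 + 59/97 → 1
L = 17/97 + 26/97 + 33/97 + 38/97 + 59/97 + 1 = 270/97 ≈ 2.784 bits/symbol.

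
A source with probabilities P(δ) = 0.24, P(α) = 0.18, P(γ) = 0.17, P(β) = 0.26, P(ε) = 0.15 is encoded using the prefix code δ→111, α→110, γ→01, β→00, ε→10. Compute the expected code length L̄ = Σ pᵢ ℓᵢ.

2.42 bits/symbol

L̄ = Σ pᵢ·ℓᵢ = 0.24·3 + 0.18·3 + 0.17·2 + 0.26·2 + 0.15·2 = 2.42 bits/symbol.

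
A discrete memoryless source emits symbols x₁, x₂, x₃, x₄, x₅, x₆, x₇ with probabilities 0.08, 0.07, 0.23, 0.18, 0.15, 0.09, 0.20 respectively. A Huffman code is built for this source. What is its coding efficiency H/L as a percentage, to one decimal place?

98.6%

Entropy H = −Σ p log₂ p ≈ 2.6806 bits.
Huffman merges: 7/100+2/25→3/20; 9/100+3/20→6/25; 3/20+9/50→33/100; 1/5+23/100→43/100; 6/25+33/100→57/100; 43/100+57/100→1. L = 68/25 ≈ 2.7200.
Efficiency = H/L = 2.6806/2.7200 = 98.6%.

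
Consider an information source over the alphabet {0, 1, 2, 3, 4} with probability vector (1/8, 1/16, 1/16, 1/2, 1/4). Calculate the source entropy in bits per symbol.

1.875 bits

Each probability is a power of 1/2, so log₂(1/p) is an integer.
H = Σ p·log₂(1/p) = 1/8·3 + 1/16·4 + 1/16·4 + 1/2·1 + 1/4·2 = 1.875 bits.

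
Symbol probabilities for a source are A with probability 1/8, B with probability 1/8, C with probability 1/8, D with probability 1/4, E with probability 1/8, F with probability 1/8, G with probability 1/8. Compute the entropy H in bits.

Each probability is a power of 1/2, so log₂(1/p) is an integer.
H = Σ p·log₂(1/p) = 1/8·3 + 1/8·3 + 1/8·3 + 1/4·2 + 1/8·3 + 1/8·3 + 1/8·3 = 2.75 bits.

2.75 bits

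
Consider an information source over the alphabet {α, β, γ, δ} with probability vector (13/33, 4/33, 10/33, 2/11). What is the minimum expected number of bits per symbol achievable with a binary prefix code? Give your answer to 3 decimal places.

Repeatedly combine the two least-probable nodes; the expected code length is the sum of the merged weights.
merge 4/33 + 2/11 → 10/33
merge 10/33 + 10/33 → 20/33
merge 13/33 + 20/33 → 1
L = 10/33 + 20/33 + 1 = 21/11 ≈ 1.909 bits/symbol.

1.909 bits/symbol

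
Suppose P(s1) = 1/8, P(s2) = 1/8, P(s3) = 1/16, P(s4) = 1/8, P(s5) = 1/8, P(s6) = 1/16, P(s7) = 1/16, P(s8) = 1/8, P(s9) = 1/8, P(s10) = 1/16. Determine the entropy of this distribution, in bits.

Each probability is a power of 1/2, so log₂(1/p) is an integer.
H = Σ p·log₂(1/p) = 1/8·3 + 1/8·3 + 1/16·4 + 1/8·3 + 1/8·3 + 1/16·4 + 1/16·4 + 1/8·3 + 1/8·3 + 1/16·4 = 3.25 bits.

3.25 bits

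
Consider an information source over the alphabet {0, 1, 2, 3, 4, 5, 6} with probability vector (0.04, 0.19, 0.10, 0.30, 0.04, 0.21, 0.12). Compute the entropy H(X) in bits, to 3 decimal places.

2.520 bits

H = −Σ pᵢ log₂ pᵢ.
−0.04·log₂(0.04) = 0.1858
−0.19·log₂(0.19) = 0.4552
−0.10·log₂(0.10) = 0.3322
−0.30·log₂(0.30) = 0.5211
−0.04·log₂(0.04) = 0.1858
−0.21·log₂(0.21) = 0.4728
−0.12·log₂(0.12) = 0.3671
Sum ≈ 2.5199 → 2.520 bits.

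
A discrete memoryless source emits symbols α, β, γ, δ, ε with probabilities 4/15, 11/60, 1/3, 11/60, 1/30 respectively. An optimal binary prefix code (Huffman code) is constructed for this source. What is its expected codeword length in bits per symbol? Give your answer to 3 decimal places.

2.217 bits/symbol

Repeatedly combine the two least-probable nodes; the expected code length is the sum of the merged weights.
merge 1/30 + 11/60 → 13/60
merge 11/60 + 13/60 → 2/5
merge 4/15 + 1/3 → 3/5
merge 2/5 + 3/5 → 1
L = 13/60 + 2/5 + 3/5 + 1 = 133/60 ≈ 2.217 bits/symbol.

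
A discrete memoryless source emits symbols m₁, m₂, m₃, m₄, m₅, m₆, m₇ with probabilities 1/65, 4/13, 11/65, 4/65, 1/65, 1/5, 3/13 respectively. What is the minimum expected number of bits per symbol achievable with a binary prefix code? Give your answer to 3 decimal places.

2.385 bits/symbol

Repeatedly combine the two least-probable nodes; the expected code length is the sum of the merged weights.
merge 1/65 + 1/65 → 2/65
merge 2/65 + 4/65 → 6/65
merge 6/65 + 11/65 → 17/65
merge 1/5 + 3/13 → 28/65
merge 17/65 + 4/13 → 37/65
merge 28/65 + 37/65 → 1
L = 2/65 + 6/65 + 17/65 + 28/65 + 37/65 + 1 = 31/13 ≈ 2.385 bits/symbol.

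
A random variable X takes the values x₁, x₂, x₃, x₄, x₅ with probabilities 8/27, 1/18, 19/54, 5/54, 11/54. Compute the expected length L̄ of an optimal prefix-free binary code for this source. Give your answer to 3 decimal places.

Repeatedly combine the two least-probable nodes; the expected code length is the sum of the merged weights.
merge 1/18 + 5/54 → 4/27
merge 4/27 + 11/54 → 19/54
merge 8/27 + 19/54 → 35/54
merge 19/54 + 35/54 → 1
L = 4/27 + 19/54 + 35/54 + 1 = 58/27 ≈ 2.148 bits/symbol.

2.148 bits/symbol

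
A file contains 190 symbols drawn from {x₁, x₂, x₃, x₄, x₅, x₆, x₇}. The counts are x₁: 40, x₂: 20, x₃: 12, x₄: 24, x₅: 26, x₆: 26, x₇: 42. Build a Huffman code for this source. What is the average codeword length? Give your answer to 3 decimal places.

2.737 bits/symbol

Probabilities are the counts divided by 190.
Repeatedly combine the two least-probable nodes; the expected code length is the sum of the merged weights.
merge 6/95 + 2/19 → 16/95
merge 12/95 + 13/95 → 5/19
merge 13/95 + 16/95 → 29/95
merge 4/19 + 21/95 → 41/95
merge 5/19 + 29/95 → 54/95
merge 41/95 + 54/95 → 1
L = 16/95 + 5/19 + 29/95 + 41/95 + 54/95 + 1 = 52/19 ≈ 2.737 bits/symbol.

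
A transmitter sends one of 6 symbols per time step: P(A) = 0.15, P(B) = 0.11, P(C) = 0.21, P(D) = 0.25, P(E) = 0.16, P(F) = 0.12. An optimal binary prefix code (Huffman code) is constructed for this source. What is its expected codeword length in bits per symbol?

Repeatedly combine the two least-probable nodes; the expected code length is the sum of the merged weights.
merge 11/100 + 3/25 → 23/100
merge 3/20 + 4/25 → 31/100
merge 21/100 + 23/100 → 11/25
merge 1/4 + 31/100 → 14/25
merge 11/25 + 14/25 → 1
L = 23/100 + 31/100 + 11/25 + 14/25 + 1 = 127/50 = 2.54 bits/symbol.

2.54 bits/symbol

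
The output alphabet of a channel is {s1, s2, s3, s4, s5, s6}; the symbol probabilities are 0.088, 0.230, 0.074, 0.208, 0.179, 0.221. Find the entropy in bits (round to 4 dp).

H = −Σ pᵢ log₂ pᵢ.
−0.088·log₂(0.088) = 0.3086
−0.230·log₂(0.230) = 0.4877
−0.074·log₂(0.074) = 0.2780
−0.208·log₂(0.208) = 0.4712
−0.179·log₂(0.179) = 0.4443
−0.221·log₂(0.221) = 0.4813
Sum ≈ 2.4710 → 2.4710 bits.

2.4710 bits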